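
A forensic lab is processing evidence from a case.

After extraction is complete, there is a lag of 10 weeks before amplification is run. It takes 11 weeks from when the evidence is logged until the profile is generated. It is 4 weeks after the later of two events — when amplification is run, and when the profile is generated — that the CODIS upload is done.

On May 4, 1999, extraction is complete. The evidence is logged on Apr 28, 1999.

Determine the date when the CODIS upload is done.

Extraction is complete: May 4, 1999.
Amplification is run: May 4, 1999 + 10 weeks = Jul 13, 1999.
The evidence is logged: Apr 28, 1999.
The profile is generated: Apr 28, 1999 + 11 weeks = Jul 14, 1999.
Both prerequisites met — amplification is run (Jul 13, 1999), the profile is generated (Jul 14, 1999); the later is Jul 14, 1999.
The CODIS upload is done: Jul 14, 1999 + 4 weeks = Aug 11, 1999.

Aug 11, 1999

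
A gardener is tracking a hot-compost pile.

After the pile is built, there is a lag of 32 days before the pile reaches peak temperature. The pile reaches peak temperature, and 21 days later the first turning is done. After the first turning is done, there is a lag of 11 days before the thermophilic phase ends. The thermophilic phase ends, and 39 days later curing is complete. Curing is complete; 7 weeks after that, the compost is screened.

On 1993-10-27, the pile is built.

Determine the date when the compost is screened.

1994-03-28

The pile is built: Oct 27, 1993.
The pile reaches peak temperature: Oct 27, 1993 + 32 days = Nov 28, 1993.
The first turning is done: Nov 28, 1993 + 21 days = Dec 19, 1993.
The thermophilic phase ends: Dec 19, 1993 + 11 days = Dec 30, 1993.
Curing is complete: Dec 30, 1993 + 39 days = Feb 7, 1994.
The compost is screened: Feb 7, 1994 + 7 weeks = Mar 28, 1994.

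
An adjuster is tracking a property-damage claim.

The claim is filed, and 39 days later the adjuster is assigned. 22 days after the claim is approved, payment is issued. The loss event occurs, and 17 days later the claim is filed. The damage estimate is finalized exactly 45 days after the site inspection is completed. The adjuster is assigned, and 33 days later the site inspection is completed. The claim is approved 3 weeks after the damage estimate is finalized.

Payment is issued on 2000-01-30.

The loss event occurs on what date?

1999-08-06

Payment is issued: Jan 30, 2000.
The claim is approved: Jan 30, 2000 − 22 days = Jan 8, 2000.
The damage estimate is finalized: Jan 8, 2000 − 3 weeks = Dec 18, 1999.
The site inspection is completed: Dec 18, 1999 − 45 days = Nov 3, 1999.
The adjuster is assigned: Nov 3, 1999 − 33 days = Oct 1, 1999.
The claim is filed: Oct 1, 1999 − 39 days = Aug 23, 1999.
The loss event occurs: Aug 23, 1999 − 17 days = Aug 6, 1999.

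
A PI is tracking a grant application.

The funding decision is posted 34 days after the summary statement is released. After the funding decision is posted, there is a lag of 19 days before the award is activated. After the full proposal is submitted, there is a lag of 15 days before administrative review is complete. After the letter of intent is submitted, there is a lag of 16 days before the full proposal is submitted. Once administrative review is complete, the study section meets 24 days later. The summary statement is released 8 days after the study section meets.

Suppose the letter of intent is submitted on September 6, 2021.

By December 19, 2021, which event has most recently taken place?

The letter of intent is submitted: Sep 6, 2021.
The full proposal is submitted: Sep 6, 2021 + 16 days = Sep 22, 2021.
Administrative review is complete: Sep 22, 2021 + 15 days = Oct 7, 2021.
The study section meets: Oct 7, 2021 + 24 days = Oct 31, 2021.
The summary statement is released: Oct 31, 2021 + 8 days = Nov 8, 2021.
The funding decision is posted: Nov 8, 2021 + 34 days = Dec 12, 2021.
The award is activated: Dec 12, 2021 + 19 days = Dec 31, 2021.
Dec 19, 2021 falls between when the funding decision is posted (Dec 12, 2021) and when the award is activated (Dec 31, 2021).

The funding decision is posted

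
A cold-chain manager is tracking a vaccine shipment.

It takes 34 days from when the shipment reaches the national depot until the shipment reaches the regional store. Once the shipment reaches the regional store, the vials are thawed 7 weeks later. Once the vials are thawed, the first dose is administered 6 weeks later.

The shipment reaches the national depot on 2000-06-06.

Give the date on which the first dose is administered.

2000-10-09

The shipment reaches the national depot: Jun 6, 2000.
The shipment reaches the regional store: Jun 6, 2000 + 34 days = Jul 10, 2000.
The vials are thawed: Jul 10, 2000 + 7 weeks = Aug 28, 2000.
The first dose is administered: Aug 28, 2000 + 6 weeks = Oct 9, 2000.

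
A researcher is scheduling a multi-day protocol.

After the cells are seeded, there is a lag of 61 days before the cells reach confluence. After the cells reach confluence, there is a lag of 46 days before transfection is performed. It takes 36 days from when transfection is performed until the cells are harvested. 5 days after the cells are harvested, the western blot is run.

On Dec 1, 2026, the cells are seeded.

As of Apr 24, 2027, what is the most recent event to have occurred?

The cells are harvested

The cells are seeded: Dec 1, 2026.
The cells reach confluence: Dec 1, 2026 + 61 days = Jan 31, 2027.
Transfection is performed: Jan 31, 2027 + 46 days = Mar 18, 2027.
The cells are harvested: Mar 18, 2027 + 36 days = Apr 23, 2027.
The western blot is run: Apr 23, 2027 + 5 days = Apr 28, 2027.
Apr 24, 2027 falls between when the cells are harvested (Apr 23, 2027) and when the western blot is run (Apr 28, 2027).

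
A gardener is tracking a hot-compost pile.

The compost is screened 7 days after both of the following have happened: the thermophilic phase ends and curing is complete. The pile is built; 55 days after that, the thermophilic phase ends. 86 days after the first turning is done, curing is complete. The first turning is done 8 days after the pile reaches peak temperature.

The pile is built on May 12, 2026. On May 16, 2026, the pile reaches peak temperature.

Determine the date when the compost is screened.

Aug 25, 2026

The pile is built: May 12, 2026.
The thermophilic phase ends: May 12, 2026 + 55 days = Jul 6, 2026.
The pile reaches peak temperature: May 16, 2026.
The first turning is done: May 16, 2026 + 8 days = May 24, 2026.
Curing is complete: May 24, 2026 + 86 days = Aug 18, 2026.
Both prerequisites met — the thermophilic phase ends (Jul 6, 2026), curing is complete (Aug 18, 2026); the later is Aug 18, 2026.
The compost is screened: Aug 18, 2026 + 7 days = Aug 25, 2026.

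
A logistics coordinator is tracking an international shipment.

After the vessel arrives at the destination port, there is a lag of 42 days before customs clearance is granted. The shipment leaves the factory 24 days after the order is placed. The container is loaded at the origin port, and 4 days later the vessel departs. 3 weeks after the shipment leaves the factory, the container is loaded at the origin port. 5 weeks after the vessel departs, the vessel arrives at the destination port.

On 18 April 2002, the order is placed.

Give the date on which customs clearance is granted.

22 August 2002

The order is placed: Apr 18, 2002.
The shipment leaves the factory: Apr 18, 2002 + 24 days = May 12, 2002.
The container is loaded at the origin port: May 12, 2002 + 3 weeks = Jun 2, 2002.
The vessel departs: Jun 2, 2002 + 4 days = Jun 6, 2002.
The vessel arrives at the destination port: Jun 6, 2002 + 5 weeks = Jul 11, 2002.
Customs clearance is granted: Jul 11, 2002 + 42 days = Aug 22, 2002.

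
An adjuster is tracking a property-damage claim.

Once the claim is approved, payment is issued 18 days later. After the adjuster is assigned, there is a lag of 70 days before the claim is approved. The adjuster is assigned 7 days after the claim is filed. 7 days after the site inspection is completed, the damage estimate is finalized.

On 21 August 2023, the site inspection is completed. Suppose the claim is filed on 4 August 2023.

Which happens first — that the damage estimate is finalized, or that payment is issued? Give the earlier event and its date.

The damage estimate is finalized — 28 August 2023

The site inspection is completed: Aug 21, 2023.
The damage estimate is finalized: Aug 21, 2023 + 7 days = Aug 28, 2023.
The claim is filed: Aug 4, 2023.
The adjuster is assigned: Aug 4, 2023 + 7 days = Aug 11, 2023.
The claim is approved: Aug 11, 2023 + 70 days = Oct 20, 2023.
Payment is issued: Oct 20, 2023 + 18 days = Nov 7, 2023.
Comparing: the damage estimate is finalized on Aug 28, 2023 vs payment is issued on Nov 7, 2023. Earlier: the damage estimate is finalized.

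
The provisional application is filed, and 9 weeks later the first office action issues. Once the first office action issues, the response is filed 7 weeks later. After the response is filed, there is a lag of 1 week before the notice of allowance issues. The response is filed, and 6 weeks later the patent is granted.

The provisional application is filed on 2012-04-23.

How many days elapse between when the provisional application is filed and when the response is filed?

112 days

Causal path: the provisional application is filed → the first office action issues → the response is filed.
Total delay along the path: 9 + 7 weeks = 16 weeks = 112 days.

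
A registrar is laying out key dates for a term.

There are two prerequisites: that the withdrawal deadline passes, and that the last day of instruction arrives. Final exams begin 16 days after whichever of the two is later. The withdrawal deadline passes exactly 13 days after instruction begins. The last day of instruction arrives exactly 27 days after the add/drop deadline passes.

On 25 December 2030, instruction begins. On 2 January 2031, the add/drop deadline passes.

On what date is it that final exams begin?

14 February 2031

Instruction begins: Dec 25, 2030.
The withdrawal deadline passes: Dec 25, 2030 + 13 days = Jan 7, 2031.
The add/drop deadline passes: Jan 2, 2031.
The last day of instruction arrives: Jan 2, 2031 + 27 days = Jan 29, 2031.
Both prerequisites met — the withdrawal deadline passes (Jan 7, 2031), the last day of instruction arrives (Jan 29, 2031); the later is Jan 29, 2031.
Final exams begin: Jan 29, 2031 + 16 days = Feb 14, 2031.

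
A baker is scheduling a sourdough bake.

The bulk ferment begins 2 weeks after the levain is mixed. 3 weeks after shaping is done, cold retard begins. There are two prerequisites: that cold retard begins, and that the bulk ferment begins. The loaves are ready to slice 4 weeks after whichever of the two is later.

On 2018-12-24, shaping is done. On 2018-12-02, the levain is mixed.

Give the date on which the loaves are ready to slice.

2019-02-11

Shaping is done: Dec 24, 2018.
Cold retard begins: Dec 24, 2018 + 3 weeks = Jan 14, 2019.
The levain is mixed: Dec 2, 2018.
The bulk ferment begins: Dec 2, 2018 + 2 weeks = Dec 16, 2018.
Both prerequisites met — cold retard begins (Jan 14, 2019), the bulk ferment begins (Dec 16, 2018); the later is Jan 14, 2019.
The loaves are ready to slice: Jan 14, 2019 + 4 weeks = Feb 11, 2019.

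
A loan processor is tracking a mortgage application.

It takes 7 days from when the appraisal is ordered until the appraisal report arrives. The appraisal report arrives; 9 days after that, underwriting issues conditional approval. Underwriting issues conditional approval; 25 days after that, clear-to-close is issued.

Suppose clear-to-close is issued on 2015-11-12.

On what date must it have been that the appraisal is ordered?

2015-10-02

Clear-to-close is issued: Nov 12, 2015.
Underwriting issues conditional approval: Nov 12, 2015 − 25 days = Oct 18, 2015.
The appraisal report arrives: Oct 18, 2015 − 9 days = Oct 9, 2015.
The appraisal is ordered: Oct 9, 2015 − 7 days = Oct 2, 2015.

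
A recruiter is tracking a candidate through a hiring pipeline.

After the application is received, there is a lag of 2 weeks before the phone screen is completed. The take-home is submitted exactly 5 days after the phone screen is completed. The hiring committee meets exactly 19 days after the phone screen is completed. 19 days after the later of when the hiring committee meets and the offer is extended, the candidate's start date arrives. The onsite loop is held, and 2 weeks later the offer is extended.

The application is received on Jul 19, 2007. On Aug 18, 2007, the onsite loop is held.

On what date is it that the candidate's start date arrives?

The application is received: Jul 19, 2007.
The phone screen is completed: Jul 19, 2007 + 2 weeks = Aug 2, 2007.
The hiring committee meets: Aug 2, 2007 + 19 days = Aug 21, 2007.
The onsite loop is held: Aug 18, 2007.
The offer is extended: Aug 18, 2007 + 2 weeks = Sep 1, 2007.
Both prerequisites met — the hiring committee meets (Aug 21, 2007), the offer is extended (Sep 1, 2007); the later is Sep 1, 2007.
The candidate's start date arrives: Sep 1, 2007 + 19 days = Sep 20, 2007.

Sep 20, 2007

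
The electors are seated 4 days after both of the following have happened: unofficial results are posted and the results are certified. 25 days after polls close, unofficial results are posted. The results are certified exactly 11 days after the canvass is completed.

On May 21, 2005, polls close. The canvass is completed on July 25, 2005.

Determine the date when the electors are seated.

August 9, 2005

Polls close: May 21, 2005.
Unofficial results are posted: May 21, 2005 + 25 days = Jun 15, 2005.
The canvass is completed: Jul 25, 2005.
The results are certified: Jul 25, 2005 + 11 days = Aug 5, 2005.
Both prerequisites met — unofficial results are posted (Jun 15, 2005), the results are certified (Aug 5, 2005); the later is Aug 5, 2005.
The electors are seated: Aug 5, 2005 + 4 days = Aug 9, 2005.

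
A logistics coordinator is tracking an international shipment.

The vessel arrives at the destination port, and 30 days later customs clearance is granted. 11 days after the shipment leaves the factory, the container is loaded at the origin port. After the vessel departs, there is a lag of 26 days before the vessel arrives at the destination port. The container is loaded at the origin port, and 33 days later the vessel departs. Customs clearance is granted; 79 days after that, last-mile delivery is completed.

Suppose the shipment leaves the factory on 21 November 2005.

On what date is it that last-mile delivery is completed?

The shipment leaves the factory: Nov 21, 2005.
The container is loaded at the origin port: Nov 21, 2005 + 11 days = Dec 2, 2005.
The vessel departs: Dec 2, 2005 + 33 days = Jan 4, 2006.
The vessel arrives at the destination port: Jan 4, 2006 + 26 days = Jan 30, 2006.
Customs clearance is granted: Jan 30, 2006 + 30 days = Mar 1, 2006.
Last-mile delivery is completed: Mar 1, 2006 + 79 days = May 19, 2006.

19 May 2006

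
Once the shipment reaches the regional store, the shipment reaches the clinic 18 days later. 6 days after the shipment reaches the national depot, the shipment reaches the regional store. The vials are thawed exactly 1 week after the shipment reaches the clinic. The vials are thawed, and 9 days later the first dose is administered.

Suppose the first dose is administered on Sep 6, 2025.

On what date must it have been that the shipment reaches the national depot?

Jul 28, 2025

The first dose is administered: Sep 6, 2025.
The vials are thawed: Sep 6, 2025 − 9 days = Aug 28, 2025.
The shipment reaches the clinic: Aug 28, 2025 − 1 week = Aug 21, 2025.
The shipment reaches the regional store: Aug 21, 2025 − 18 days = Aug 3, 2025.
The shipment reaches the national depot: Aug 3, 2025 − 6 days = Jul 28, 2025.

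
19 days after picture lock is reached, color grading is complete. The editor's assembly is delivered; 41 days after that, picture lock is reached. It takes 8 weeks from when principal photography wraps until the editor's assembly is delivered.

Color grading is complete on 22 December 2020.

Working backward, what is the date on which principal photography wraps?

28 August 2020

Color grading is complete: Dec 22, 2020.
Picture lock is reached: Dec 22, 2020 − 19 days = Dec 3, 2020.
The editor's assembly is delivered: Dec 3, 2020 − 41 days = Oct 23, 2020.
Principal photography wraps: Oct 23, 2020 − 8 weeks = Aug 28, 2020.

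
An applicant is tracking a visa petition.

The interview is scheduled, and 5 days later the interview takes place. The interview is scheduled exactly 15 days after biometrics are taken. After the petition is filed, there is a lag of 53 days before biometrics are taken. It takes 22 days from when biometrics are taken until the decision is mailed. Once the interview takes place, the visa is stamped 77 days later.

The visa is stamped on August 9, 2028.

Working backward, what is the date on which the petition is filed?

The visa is stamped: Aug 9, 2028.
The interview takes place: Aug 9, 2028 − 77 days = May 24, 2028.
The interview is scheduled: May 24, 2028 − 5 days = May 19, 2028.
Biometrics are taken: May 19, 2028 − 15 days = May 4, 2028.
The petition is filed: May 4, 2028 − 53 days = Mar 12, 2028.

March 12, 2028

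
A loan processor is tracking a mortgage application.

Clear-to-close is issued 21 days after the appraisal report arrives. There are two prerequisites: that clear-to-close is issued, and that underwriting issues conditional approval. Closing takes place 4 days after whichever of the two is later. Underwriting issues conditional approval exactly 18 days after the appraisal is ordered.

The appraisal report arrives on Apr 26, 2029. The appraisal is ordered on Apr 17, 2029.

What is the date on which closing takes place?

The appraisal report arrives: Apr 26, 2029.
Clear-to-close is issued: Apr 26, 2029 + 21 days = May 17, 2029.
The appraisal is ordered: Apr 17, 2029.
Underwriting issues conditional approval: Apr 17, 2029 + 18 days = May 5, 2029.
Both prerequisites met — clear-to-close is issued (May 17, 2029), underwriting issues conditional approval (May 5, 2029); the later is May 17, 2029.
Closing takes place: May 17, 2029 + 4 days = May 21, 2029.

May 21, 2029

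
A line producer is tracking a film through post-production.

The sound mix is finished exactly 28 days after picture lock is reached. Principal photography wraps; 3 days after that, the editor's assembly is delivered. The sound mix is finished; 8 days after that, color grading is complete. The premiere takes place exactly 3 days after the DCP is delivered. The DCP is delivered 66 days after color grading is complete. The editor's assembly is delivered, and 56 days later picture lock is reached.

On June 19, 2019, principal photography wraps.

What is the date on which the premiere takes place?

November 30, 2019

Principal photography wraps: Jun 19, 2019.
The editor's assembly is delivered: Jun 19, 2019 + 3 days = Jun 22, 2019.
Picture lock is reached: Jun 22, 2019 + 56 days = Aug 17, 2019.
The sound mix is finished: Aug 17, 2019 + 28 days = Sep 14, 2019.
Color grading is complete: Sep 14, 2019 + 8 days = Sep 22, 2019.
The DCP is delivered: Sep 22, 2019 + 66 days = Nov 27, 2019.
The premiere takes place: Nov 27, 2019 + 3 days = Nov 30, 2019.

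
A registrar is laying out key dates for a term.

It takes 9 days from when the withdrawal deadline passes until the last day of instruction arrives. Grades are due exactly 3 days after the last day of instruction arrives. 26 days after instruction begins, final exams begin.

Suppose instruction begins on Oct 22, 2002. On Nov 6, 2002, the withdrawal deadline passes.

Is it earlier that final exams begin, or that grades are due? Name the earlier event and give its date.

Final exams begin — Nov 17, 2002

Instruction begins: Oct 22, 2002.
Final exams begin: Oct 22, 2002 + 26 days = Nov 17, 2002.
The withdrawal deadline passes: Nov 6, 2002.
The last day of instruction arrives: Nov 6, 2002 + 9 days = Nov 15, 2002.
Grades are due: Nov 15, 2002 + 3 days = Nov 18, 2002.
Comparing: final exams begin on Nov 17, 2002 vs grades are due on Nov 18, 2002. Earlier: final exams begin.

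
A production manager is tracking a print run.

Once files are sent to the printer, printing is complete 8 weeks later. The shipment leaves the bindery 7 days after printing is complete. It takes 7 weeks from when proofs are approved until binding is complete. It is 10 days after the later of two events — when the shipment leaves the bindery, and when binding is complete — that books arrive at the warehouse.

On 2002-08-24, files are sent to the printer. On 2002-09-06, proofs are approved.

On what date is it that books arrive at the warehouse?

Files are sent to the printer: Aug 24, 2002.
Printing is complete: Aug 24, 2002 + 8 weeks = Oct 19, 2002.
The shipment leaves the bindery: Oct 19, 2002 + 7 days = Oct 26, 2002.
Proofs are approved: Sep 6, 2002.
Binding is complete: Sep 6, 2002 + 7 weeks = Oct 25, 2002.
Both prerequisites met — the shipment leaves the bindery (Oct 26, 2002), binding is complete (Oct 25, 2002); the later is Oct 26, 2002.
Books arrive at the warehouse: Oct 26, 2002 + 10 days = Nov 5, 2002.

2002-11-05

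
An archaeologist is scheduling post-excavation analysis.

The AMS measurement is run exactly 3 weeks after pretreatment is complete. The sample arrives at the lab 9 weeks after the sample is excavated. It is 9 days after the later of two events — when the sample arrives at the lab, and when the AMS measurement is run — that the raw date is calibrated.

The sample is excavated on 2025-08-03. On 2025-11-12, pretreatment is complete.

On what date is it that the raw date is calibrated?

2025-12-12

The sample is excavated: Aug 3, 2025.
The sample arrives at the lab: Aug 3, 2025 + 9 weeks = Oct 5, 2025.
Pretreatment is complete: Nov 12, 2025.
The AMS measurement is run: Nov 12, 2025 + 3 weeks = Dec 3, 2025.
Both prerequisites met — the sample arrives at the lab (Oct 5, 2025), the AMS measurement is run (Dec 3, 2025); the later is Dec 3, 2025.
The raw date is calibrated: Dec 3, 2025 + 9 days = Dec 12, 2025.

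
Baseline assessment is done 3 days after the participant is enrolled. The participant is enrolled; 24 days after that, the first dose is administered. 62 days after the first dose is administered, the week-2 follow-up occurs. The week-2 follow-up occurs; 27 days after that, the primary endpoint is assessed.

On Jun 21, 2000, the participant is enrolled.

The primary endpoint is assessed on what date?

The participant is enrolled: Jun 21, 2000.
The first dose is administered: Jun 21, 2000 + 24 days = Jul 15, 2000.
The week-2 follow-up occurs: Jul 15, 2000 + 62 days = Sep 15, 2000.
The primary endpoint is assessed: Sep 15, 2000 + 27 days = Oct 12, 2000.

Oct 12, 2000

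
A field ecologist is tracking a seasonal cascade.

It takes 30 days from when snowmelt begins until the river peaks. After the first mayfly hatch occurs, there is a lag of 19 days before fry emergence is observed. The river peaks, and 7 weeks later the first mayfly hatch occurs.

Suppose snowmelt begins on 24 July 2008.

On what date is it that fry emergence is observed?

Snowmelt begins: Jul 24, 2008.
The river peaks: Jul 24, 2008 + 30 days = Aug 23, 2008.
The first mayfly hatch occurs: Aug 23, 2008 + 7 weeks = Oct 11, 2008.
Fry emergence is observed: Oct 11, 2008 + 19 days = Oct 30, 2008.

30 October 2008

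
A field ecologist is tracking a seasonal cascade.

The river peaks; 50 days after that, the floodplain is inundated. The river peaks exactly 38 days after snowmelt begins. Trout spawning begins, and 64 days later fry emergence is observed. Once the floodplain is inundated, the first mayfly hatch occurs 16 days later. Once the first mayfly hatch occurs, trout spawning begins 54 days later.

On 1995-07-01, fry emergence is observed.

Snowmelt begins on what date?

Fry emergence is observed: Jul 1, 1995.
Trout spawning begins: Jul 1, 1995 − 64 days = Apr 28, 1995.
The first mayfly hatch occurs: Apr 28, 1995 − 54 days = Mar 5, 1995.
The floodplain is inundated: Mar 5, 1995 − 16 days = Feb 17, 1995.
The river peaks: Feb 17, 1995 − 50 days = Dec 29, 1994.
Snowmelt begins: Dec 29, 1994 − 38 days = Nov 21, 1994.

1994-11-21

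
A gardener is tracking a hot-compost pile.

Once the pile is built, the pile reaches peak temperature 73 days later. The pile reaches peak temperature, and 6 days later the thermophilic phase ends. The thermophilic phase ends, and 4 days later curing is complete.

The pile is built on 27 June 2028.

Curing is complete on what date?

The pile is built: Jun 27, 2028.
The pile reaches peak temperature: Jun 27, 2028 + 73 days = Sep 8, 2028.
The thermophilic phase ends: Sep 8, 2028 + 6 days = Sep 14, 2028.
Curing is complete: Sep 14, 2028 + 4 days = Sep 18, 2028.

18 September 2028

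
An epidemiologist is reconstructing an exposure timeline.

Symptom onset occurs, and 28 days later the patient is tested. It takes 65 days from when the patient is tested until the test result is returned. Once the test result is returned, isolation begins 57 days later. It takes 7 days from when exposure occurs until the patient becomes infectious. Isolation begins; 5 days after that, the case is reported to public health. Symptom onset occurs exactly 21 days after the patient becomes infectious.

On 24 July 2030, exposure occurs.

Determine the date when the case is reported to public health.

23 January 2031

Exposure occurs: Jul 24, 2030.
The patient becomes infectious: Jul 24, 2030 + 7 days = Jul 31, 2030.
Symptom onset occurs: Jul 31, 2030 + 21 days = Aug 21, 2030.
The patient is tested: Aug 21, 2030 + 28 days = Sep 18, 2030.
The test result is returned: Sep 18, 2030 + 65 days = Nov 22, 2030.
Isolation begins: Nov 22, 2030 + 57 days = Jan 18, 2031.
The case is reported to public health: Jan 18, 2031 + 5 days = Jan 23, 2031.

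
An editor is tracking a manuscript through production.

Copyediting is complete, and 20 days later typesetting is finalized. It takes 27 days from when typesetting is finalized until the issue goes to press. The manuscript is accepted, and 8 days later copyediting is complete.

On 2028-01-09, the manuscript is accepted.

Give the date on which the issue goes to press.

2028-03-04

The manuscript is accepted: Jan 9, 2028.
Copyediting is complete: Jan 9, 2028 + 8 days = Jan 17, 2028.
Typesetting is finalized: Jan 17, 2028 + 20 days = Feb 6, 2028.
The issue goes to press: Feb 6, 2028 + 27 days = Mar 4, 2028.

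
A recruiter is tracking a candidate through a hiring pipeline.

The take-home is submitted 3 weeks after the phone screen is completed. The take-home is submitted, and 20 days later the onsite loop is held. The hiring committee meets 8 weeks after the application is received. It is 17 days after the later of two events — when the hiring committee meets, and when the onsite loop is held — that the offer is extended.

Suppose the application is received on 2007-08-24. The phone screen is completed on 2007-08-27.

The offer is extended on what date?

2007-11-05

The application is received: Aug 24, 2007.
The hiring committee meets: Aug 24, 2007 + 8 weeks = Oct 19, 2007.
The phone screen is completed: Aug 27, 2007.
The take-home is submitted: Aug 27, 2007 + 3 weeks = Sep 17, 2007.
The onsite loop is held: Sep 17, 2007 + 20 days = Oct 7, 2007.
Both prerequisites met — the hiring committee meets (Oct 19, 2007), the onsite loop is held (Oct 7, 2007); the later is Oct 19, 2007.
The offer is extended: Oct 19, 2007 + 17 days = Nov 5, 2007.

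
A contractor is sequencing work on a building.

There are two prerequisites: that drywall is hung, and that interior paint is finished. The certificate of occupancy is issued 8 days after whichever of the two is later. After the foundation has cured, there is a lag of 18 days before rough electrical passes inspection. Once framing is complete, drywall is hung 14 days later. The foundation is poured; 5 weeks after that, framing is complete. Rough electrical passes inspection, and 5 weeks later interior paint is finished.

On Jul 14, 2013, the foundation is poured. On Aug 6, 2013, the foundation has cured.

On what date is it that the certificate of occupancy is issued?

The foundation is poured: Jul 14, 2013.
Framing is complete: Jul 14, 2013 + 5 weeks = Aug 18, 2013.
Drywall is hung: Aug 18, 2013 + 14 days = Sep 1, 2013.
The foundation has cured: Aug 6, 2013.
Rough electrical passes inspection: Aug 6, 2013 + 18 days = Aug 24, 2013.
Interior paint is finished: Aug 24, 2013 + 5 weeks = Sep 28, 2013.
Both prerequisites met — drywall is hung (Sep 1, 2013), interior paint is finished (Sep 28, 2013); the later is Sep 28, 2013.
The certificate of occupancy is issued: Sep 28, 2013 + 8 days = Oct 6, 2013.

Oct 6, 2013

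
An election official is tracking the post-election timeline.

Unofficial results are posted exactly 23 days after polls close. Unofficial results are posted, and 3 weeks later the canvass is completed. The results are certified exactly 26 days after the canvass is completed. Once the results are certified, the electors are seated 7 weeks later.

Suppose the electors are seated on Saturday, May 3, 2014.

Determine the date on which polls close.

The electors are seated: May 3, 2014.
The results are certified: May 3, 2014 − 7 weeks = Mar 15, 2014.
The canvass is completed: Mar 15, 2014 − 26 days = Feb 17, 2014.
Unofficial results are posted: Feb 17, 2014 − 3 weeks = Jan 27, 2014.
Polls close: Jan 27, 2014 − 23 days = Jan 4, 2014.

Saturday, January 4, 2014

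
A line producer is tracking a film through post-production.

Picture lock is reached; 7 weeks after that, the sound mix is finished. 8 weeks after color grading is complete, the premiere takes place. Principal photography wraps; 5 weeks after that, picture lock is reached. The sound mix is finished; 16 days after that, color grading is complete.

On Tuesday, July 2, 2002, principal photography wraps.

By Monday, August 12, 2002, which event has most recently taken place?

Picture lock is reached

Principal photography wraps: Jul 2, 2002.
Picture lock is reached: Jul 2, 2002 + 5 weeks = Aug 6, 2002.
The sound mix is finished: Aug 6, 2002 + 7 weeks = Sep 24, 2002.
Color grading is complete: Sep 24, 2002 + 16 days = Oct 10, 2002.
The premiere takes place: Oct 10, 2002 + 8 weeks = Dec 5, 2002.
Aug 12, 2002 falls between when picture lock is reached (Aug 6, 2002) and when the sound mix is finished (Sep 24, 2002).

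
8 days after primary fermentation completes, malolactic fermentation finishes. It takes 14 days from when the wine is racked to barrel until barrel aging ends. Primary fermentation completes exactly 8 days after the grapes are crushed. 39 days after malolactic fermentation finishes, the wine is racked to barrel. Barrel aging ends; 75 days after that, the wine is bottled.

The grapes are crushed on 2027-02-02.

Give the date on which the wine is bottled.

2027-06-26

The grapes are crushed: Feb 2, 2027.
Primary fermentation completes: Feb 2, 2027 + 8 days = Feb 10, 2027.
Malolactic fermentation finishes: Feb 10, 2027 + 8 days = Feb 18, 2027.
The wine is racked to barrel: Feb 18, 2027 + 39 days = Mar 29, 2027.
Barrel aging ends: Mar 29, 2027 + 14 days = Apr 12, 2027.
The wine is bottled: Apr 12, 2027 + 75 days = Jun 26, 2027.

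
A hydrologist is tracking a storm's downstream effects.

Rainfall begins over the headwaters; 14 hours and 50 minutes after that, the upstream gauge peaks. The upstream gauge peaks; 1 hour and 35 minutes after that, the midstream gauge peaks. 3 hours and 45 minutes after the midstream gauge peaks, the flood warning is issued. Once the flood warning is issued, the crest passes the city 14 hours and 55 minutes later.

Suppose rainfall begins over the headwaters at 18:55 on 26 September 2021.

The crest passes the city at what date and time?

06:00 on 28 September 2021

Rainfall begins over the headwaters: 18:55 Sep 26, 2021.
The upstream gauge peaks: 18:55 Sep 26, 2021 + 14h50m = 09:45 Sep 27, 2021.
The midstream gauge peaks: 09:45 Sep 27, 2021 + 1h35m = 11:20 Sep 27, 2021.
The flood warning is issued: 11:20 Sep 27, 2021 + 3h45m = 15:05 Sep 27, 2021.
The crest passes the city: 15:05 Sep 27, 2021 + 14h55m = 06:00 Sep 28, 2021.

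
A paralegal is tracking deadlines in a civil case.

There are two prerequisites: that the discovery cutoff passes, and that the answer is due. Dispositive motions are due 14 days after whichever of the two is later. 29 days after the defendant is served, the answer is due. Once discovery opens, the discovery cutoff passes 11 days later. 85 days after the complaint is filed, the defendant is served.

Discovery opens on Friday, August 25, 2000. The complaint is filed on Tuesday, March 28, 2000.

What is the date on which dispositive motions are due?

Tuesday, September 19, 2000

Discovery opens: Aug 25, 2000.
The discovery cutoff passes: Aug 25, 2000 + 11 days = Sep 5, 2000.
The complaint is filed: Mar 28, 2000.
The defendant is served: Mar 28, 2000 + 85 days = Jun 21, 2000.
The answer is due: Jun 21, 2000 + 29 days = Jul 20, 2000.
Both prerequisites met — the discovery cutoff passes (Sep 5, 2000), the answer is due (Jul 20, 2000); the later is Sep 5, 2000.
Dispositive motions are due: Sep 5, 2000 + 14 days = Sep 19, 2000.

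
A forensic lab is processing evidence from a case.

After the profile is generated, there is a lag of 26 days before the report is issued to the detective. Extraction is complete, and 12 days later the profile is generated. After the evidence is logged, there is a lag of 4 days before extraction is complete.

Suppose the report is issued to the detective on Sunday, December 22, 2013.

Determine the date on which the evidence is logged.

The report is issued to the detective: Dec 22, 2013.
The profile is generated: Dec 22, 2013 − 26 days = Nov 26, 2013.
Extraction is complete: Nov 26, 2013 − 12 days = Nov 14, 2013.
The evidence is logged: Nov 14, 2013 − 4 days = Nov 10, 2013.

Sunday, November 10, 2013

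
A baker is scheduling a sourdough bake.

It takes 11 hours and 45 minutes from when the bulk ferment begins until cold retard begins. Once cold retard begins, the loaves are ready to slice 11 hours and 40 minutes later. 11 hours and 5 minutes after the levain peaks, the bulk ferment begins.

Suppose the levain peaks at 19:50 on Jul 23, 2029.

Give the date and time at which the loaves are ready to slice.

The levain peaks: 19:50 Jul 23, 2029.
The bulk ferment begins: 19:50 Jul 23, 2029 + 11h05m = 06:55 Jul 24, 2029.
Cold retard begins: 06:55 Jul 24, 2029 + 11h45m = 18:40 Jul 24, 2029.
The loaves are ready to slice: 18:40 Jul 24, 2029 + 11h40m = 06:20 Jul 25, 2029.

06:20 on Jul 25, 2029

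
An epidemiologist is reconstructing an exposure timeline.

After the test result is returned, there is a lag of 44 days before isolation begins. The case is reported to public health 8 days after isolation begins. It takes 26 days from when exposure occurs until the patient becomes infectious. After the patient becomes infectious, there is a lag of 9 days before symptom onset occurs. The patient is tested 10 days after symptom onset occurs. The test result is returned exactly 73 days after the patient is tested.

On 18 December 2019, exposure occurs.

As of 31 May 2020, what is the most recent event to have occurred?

Isolation begins

Exposure occurs: Dec 18, 2019.
The patient becomes infectious: Dec 18, 2019 + 26 days = Jan 13, 2020.
Symptom onset occurs: Jan 13, 2020 + 9 days = Jan 22, 2020.
The patient is tested: Jan 22, 2020 + 10 days = Feb 1, 2020.
The test result is returned: Feb 1, 2020 + 73 days = Apr 14, 2020.
Isolation begins: Apr 14, 2020 + 44 days = May 28, 2020.
The case is reported to public health: May 28, 2020 + 8 days = Jun 5, 2020.
May 31, 2020 falls between when isolation begins (May 28, 2020) and when the case is reported to public health (Jun 5, 2020).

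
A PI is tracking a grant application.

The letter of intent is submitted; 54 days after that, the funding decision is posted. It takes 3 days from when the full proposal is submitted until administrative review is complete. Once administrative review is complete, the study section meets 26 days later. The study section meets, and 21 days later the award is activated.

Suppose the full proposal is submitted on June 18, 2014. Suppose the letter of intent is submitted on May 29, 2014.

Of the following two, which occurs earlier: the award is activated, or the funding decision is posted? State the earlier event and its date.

The full proposal is submitted: Jun 18, 2014.
Administrative review is complete: Jun 18, 2014 + 3 days = Jun 21, 2014.
The study section meets: Jun 21, 2014 + 26 days = Jul 17, 2014.
The award is activated: Jul 17, 2014 + 21 days = Aug 7, 2014.
The letter of intent is submitted: May 29, 2014.
The funding decision is posted: May 29, 2014 + 54 days = Jul 22, 2014.
Comparing: the award is activated on Aug 7, 2014 vs the funding decision is posted on Jul 22, 2014. Earlier: the funding decision is posted.

The funding decision is posted — July 22, 2014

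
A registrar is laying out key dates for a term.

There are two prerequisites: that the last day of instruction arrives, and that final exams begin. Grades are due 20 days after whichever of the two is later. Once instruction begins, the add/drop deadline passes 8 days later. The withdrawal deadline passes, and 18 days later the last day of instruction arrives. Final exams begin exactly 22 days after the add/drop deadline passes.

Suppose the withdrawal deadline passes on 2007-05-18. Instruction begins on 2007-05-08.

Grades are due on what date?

The withdrawal deadline passes: May 18, 2007.
The last day of instruction arrives: May 18, 2007 + 18 days = Jun 5, 2007.
Instruction begins: May 8, 2007.
The add/drop deadline passes: May 8, 2007 + 8 days = May 16, 2007.
Final exams begin: May 16, 2007 + 22 days = Jun 7, 2007.
Both prerequisites met — the last day of instruction arrives (Jun 5, 2007), final exams begin (Jun 7, 2007); the later is Jun 7, 2007.
Grades are due: Jun 7, 2007 + 20 days = Jun 27, 2007.

2007-06-27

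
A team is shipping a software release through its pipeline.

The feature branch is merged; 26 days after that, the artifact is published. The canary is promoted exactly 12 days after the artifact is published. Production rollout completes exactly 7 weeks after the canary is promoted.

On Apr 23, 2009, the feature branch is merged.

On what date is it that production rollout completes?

The feature branch is merged: Apr 23, 2009.
The artifact is published: Apr 23, 2009 + 26 days = May 19, 2009.
The canary is promoted: May 19, 2009 + 12 days = May 31, 2009.
Production rollout completes: May 31, 2009 + 7 weeks = Jul 19, 2009.

Jul 19, 2009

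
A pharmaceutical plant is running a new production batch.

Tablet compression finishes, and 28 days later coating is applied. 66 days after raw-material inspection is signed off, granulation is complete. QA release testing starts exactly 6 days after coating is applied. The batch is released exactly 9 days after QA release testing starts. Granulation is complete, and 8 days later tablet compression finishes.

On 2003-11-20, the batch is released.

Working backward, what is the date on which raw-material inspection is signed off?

The batch is released: Nov 20, 2003.
QA release testing starts: Nov 20, 2003 − 9 days = Nov 11, 2003.
Coating is applied: Nov 11, 2003 − 6 days = Nov 5, 2003.
Tablet compression finishes: Nov 5, 2003 − 28 days = Oct 8, 2003.
Granulation is complete: Oct 8, 2003 − 8 days = Sep 30, 2003.
Raw-material inspection is signed off: Sep 30, 2003 − 66 days = Jul 26, 2003.

2003-07-26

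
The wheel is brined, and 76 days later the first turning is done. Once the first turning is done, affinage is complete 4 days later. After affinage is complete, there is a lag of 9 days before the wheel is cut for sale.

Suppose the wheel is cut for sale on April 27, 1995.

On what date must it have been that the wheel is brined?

January 28, 1995

The wheel is cut for sale: Apr 27, 1995.
Affinage is complete: Apr 27, 1995 − 9 days = Apr 18, 1995.
The first turning is done: Apr 18, 1995 − 4 days = Apr 14, 1995.
The wheel is brined: Apr 14, 1995 − 76 days = Jan 28, 1995.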